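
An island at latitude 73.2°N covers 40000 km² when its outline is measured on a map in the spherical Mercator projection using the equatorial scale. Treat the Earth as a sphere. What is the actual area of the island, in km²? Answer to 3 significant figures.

3340 km²

Mercator is conformal, so the point scale is isotropic: h = k = sec φ = 1/cos φ.
Areal scale = k² = sec²φ = 1/cos²(73.2°) = 1/0.2890² = 11.97.
True area = apparent / (areal scale) = 40000 / 11.97 ≈ 3340 km².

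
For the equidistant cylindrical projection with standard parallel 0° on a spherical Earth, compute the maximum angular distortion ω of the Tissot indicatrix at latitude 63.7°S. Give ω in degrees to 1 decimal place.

In the plate carrée (x = Rλ, y = Rφ), meridians are true-scale (h = 1) and parallels are stretched by k = sec φ.
At 63.7°: h = 1.000, k = 2.257; principal scales a = 2.257, b = 1.000.
sin(ω/2) = (a − b)/(a + b) = 1.257/3.257 = 0.3859, so ω = 2 arcsin(0.3859) ≈ 45.4°.

45.4°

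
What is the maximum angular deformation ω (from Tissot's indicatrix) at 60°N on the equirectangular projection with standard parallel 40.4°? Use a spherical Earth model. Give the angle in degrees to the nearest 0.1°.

23.9°

With standard parallel φ₀ = 40.4°, the equirectangular projection gives x = Rλ cos φ₀, y = Rφ, so h = 1 and k = cos 40.4° / cos φ.
At 60°: h = 1.000, k = 1.523; principal scales a = 1.523, b = 1.000.
sin(ω/2) = (a − b)/(a + b) = 0.5231/2.523 = 0.2073, so ω = 2 arcsin(0.2073) ≈ 23.9°.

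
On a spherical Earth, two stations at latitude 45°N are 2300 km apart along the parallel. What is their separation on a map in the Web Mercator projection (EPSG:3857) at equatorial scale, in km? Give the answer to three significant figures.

3250 km

Mercator is conformal, so the point scale is isotropic: h = k = sec φ = 1/cos φ.
Along the parallel, k = sec 45° = 1/0.7071 = 1.414.
Map distance = 2300 × 1.414 ≈ 3250 km.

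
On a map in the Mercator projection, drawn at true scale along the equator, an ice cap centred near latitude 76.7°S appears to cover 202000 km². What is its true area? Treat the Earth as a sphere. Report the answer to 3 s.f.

10700 km²

The Mercator projection is conformal; its linear scale factor is the same in every direction and equals sec φ = 1/cos φ.
Areal scale = k² = sec²φ = 1/cos²(76.7°) = 1/0.2300² = 18.90.
True area = apparent / (areal scale) = 202000 / 18.90 ≈ 10700 km².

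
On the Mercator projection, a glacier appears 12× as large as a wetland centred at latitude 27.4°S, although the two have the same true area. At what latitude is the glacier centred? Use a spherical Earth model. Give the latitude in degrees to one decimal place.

75.1°

Mercator areal scale is sec²φ, so apparent-area ratio = sec²φ₁ / sec²φ₂ = cos²φ₂ / cos²φ₁.
cos²φ₂ / cos²φ₁ = 12  ⇒  cos φ₁ = cos 27.4° / √12 = 0.8878/3.464 = 0.2563.
φ₁ = arccos(0.2563) ≈ 75.1°.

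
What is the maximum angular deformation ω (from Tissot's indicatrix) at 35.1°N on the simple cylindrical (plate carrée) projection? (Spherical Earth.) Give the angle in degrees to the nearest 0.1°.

11.5°

Plate carrée maps x = Rλ, y = Rφ. The meridian scale is h = 1 and the parallel scale is k = 1/cos φ = sec φ.
At 35.1°: h = 1.000, k = 1.222; principal scales a = 1.222, b = 1.000.
sin(ω/2) = (a − b)/(a + b) = 0.2223/2.222 = 0.1000, so ω = 2 arcsin(0.1000) ≈ 11.5°.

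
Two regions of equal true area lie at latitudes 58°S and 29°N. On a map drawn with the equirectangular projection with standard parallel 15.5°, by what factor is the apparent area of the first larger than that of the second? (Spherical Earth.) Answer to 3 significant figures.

1.65

In the equirectangular projection with standard parallel φ₀ = 15.5° (x = Rλ cos φ₀, y = Rφ), meridians are true-scale (h = 1) and the parallel scale is k = cos φ₀ / cos φ.
Areal scale at 58°: h·k = 1.000 × 1.818 = 1.818.
Areal scale at 29°: h·k = 1.000 × 1.102 = 1.102.
Ratio = 1.818/1.102 ≈ 1.65.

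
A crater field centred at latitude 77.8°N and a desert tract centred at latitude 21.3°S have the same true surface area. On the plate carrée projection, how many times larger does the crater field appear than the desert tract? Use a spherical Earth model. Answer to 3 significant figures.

4.41

In the plate carrée (x = Rλ, y = Rφ), meridians are true-scale (h = 1) and parallels are stretched by k = sec φ.
Areal scale at 77.8°: h·k = 1.000 × 4.732 = 4.732.
Areal scale at 21.3°: h·k = 1.000 × 1.073 = 1.073.
Ratio = 4.732/1.073 ≈ 4.41.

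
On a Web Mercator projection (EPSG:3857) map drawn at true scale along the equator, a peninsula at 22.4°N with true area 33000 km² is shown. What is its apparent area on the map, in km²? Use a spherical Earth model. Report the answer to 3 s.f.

38600 km²

Mercator is conformal, so the point scale is isotropic: h = k = sec φ = 1/cos φ.
Areal scale = k² = sec²φ = 1/cos²(22.4°) = 1/0.9245² = 1.170.
Apparent area = 33000 × 1.170 ≈ 38600 km².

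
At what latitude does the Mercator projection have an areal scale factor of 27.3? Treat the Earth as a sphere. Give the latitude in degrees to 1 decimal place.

79.0°

Mercator areal scale is sec²φ.
sec²φ = 27.3  ⇒  cos²φ = 0.03663  ⇒  cos φ = 0.1914.
φ = arccos(0.1914) ≈ 79.0°.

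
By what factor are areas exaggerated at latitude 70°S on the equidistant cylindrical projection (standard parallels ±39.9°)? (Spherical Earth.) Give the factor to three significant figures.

In the equirectangular projection with standard parallel φ₀ = 39.9° (x = Rλ cos φ₀, y = Rφ), meridians are true-scale (h = 1) and the parallel scale is k = cos φ₀ / cos φ.
Areal scale = h·k = 1 × cos φ₀ / cos φ; at 70°, h = 1.000, k = 2.243, so h·k = 2.243.

2.24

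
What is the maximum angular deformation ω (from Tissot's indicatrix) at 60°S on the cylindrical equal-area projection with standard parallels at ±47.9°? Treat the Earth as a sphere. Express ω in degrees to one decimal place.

33.1°

For cylindrical equal-area with standard parallel φ₀, h = cos φ / cos φ₀ and k = cos φ₀ / cos φ, so h·k = 1.
At 60°: h = 0.7458, k = 1.341; principal scales a = 1.341, b = 0.7458.
sin(ω/2) = (a − b)/(a + b) = 0.5951/2.087 = 0.2852, so ω = 2 arcsin(0.2852) ≈ 33.1°.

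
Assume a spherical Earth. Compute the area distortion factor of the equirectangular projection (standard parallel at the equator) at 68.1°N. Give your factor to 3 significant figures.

For the equirectangular projection with φ₀ = 0 (plate carrée), h = 1 along meridians and k = sec φ along parallels.
Areal scale = h·k = 1 × sec φ; at 68.1°, h = 1.000, k = 2.681, so h·k = 2.681.

2.68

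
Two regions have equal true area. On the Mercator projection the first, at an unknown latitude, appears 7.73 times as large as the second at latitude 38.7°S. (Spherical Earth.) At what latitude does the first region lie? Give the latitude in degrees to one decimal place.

On Mercator, (apparent₁)/(apparent₂) = sec²φ₁ / sec²φ₂ when true areas are equal.
cos²φ₂ / cos²φ₁ = 7.73  ⇒  cos φ₁ = cos 38.7° / √7.73 = 0.7804/2.780 = 0.2807.
φ₁ = arccos(0.2807) ≈ 73.7°.

73.7°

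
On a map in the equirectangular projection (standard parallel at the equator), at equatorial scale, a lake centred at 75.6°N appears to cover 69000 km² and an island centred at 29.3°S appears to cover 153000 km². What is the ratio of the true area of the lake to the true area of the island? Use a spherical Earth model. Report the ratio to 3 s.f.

0.129

On the plate carrée, areal scale = h·k = 1 × sec φ, so true area = apparent × cos φ.
True area of lake: 69000 × cos(75.6°) = 69000 × 0.2487 = 17160 km².
True area of island: 153000 × cos(29.3°) = 153000 × 0.8721 = 133400 km².
Ratio = 17160 / 133400 ≈ 0.129.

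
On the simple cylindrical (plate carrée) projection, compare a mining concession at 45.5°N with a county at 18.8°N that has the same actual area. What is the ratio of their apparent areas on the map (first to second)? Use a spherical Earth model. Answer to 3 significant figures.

1.35

Plate carrée maps x = Rλ, y = Rφ. The meridian scale is h = 1 and the parallel scale is k = 1/cos φ = sec φ.
Areal scale at 45.5°: h·k = 1.000 × 1.427 = 1.427.
Areal scale at 18.8°: h·k = 1.000 × 1.056 = 1.056.
Ratio = 1.427/1.056 ≈ 1.35.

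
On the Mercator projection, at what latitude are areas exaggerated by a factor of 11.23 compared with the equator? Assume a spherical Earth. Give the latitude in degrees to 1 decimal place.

Mercator areal scale is sec²φ.
sec²φ = 11.23  ⇒  cos²φ = 0.08905  ⇒  cos φ = 0.2984.
φ = arccos(0.2984) ≈ 72.6°.

72.6°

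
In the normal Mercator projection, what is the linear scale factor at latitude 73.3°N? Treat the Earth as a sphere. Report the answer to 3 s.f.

For Mercator, h = k = sec φ (a conformal cylindrical projection has a single point scale, 1/cos φ).
k = 1/cos 73.3° = 1/0.2874 = 3.480.

3.48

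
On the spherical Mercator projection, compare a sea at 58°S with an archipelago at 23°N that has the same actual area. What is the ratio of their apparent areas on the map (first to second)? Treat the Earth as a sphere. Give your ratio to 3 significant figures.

3.02

On Mercator, area is exaggerated by sec²φ = 1/cos²φ.
At 58°: sec²(58°) = 1/0.5299² = 3.561.
At 23°: sec²(23°) = 1/0.9205² = 1.180.
Ratio = 3.561/1.180 = cos²(23°)/cos²(58°) ≈ 3.02.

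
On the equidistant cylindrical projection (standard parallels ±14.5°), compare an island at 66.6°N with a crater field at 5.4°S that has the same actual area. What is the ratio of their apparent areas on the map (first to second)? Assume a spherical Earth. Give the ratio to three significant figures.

2.51

The equidistant cylindrical projection with φ₀ = 14.5° has h = 1 (meridians true) and k = cos φ₀ / cos φ along parallels.
Areal scale at 66.6°: h·k = 1.000 × 2.438 = 2.438.
Areal scale at 5.4°: h·k = 1.000 × 0.9725 = 0.9725.
Ratio = 2.438/0.9725 ≈ 2.51.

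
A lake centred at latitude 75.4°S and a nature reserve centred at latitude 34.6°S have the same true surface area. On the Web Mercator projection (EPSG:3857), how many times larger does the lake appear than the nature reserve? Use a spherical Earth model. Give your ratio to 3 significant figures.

10.7

Mercator areal scale is sec²φ.
At 75.4°: sec²(75.4°) = 1/0.2521² = 15.74.
At 34.6°: sec²(34.6°) = 1/0.8231² = 1.476.
Ratio = 15.74/1.476 = cos²(34.6°)/cos²(75.4°) ≈ 10.7.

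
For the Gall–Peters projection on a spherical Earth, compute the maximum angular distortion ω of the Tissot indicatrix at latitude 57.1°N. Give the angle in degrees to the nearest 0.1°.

Gall–Peters is a cylindrical equal-area projection with standard parallels at ±45°. For cylindrical equal-area with standard parallel φ₀, h = cos φ / cos φ₀ and k = cos φ₀ / cos φ, so h·k = 1.
At 57.1°: h = 0.7682, k = 1.302; principal scales a = 1.302, b = 0.7682.
sin(ω/2) = (a − b)/(a + b) = 0.5336/2.070 = 0.2578, so ω = 2 arcsin(0.2578) ≈ 29.9°.

29.9°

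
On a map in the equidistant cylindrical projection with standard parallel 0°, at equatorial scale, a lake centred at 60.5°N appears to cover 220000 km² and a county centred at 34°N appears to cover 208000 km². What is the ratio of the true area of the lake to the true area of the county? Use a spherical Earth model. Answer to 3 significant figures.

0.628

On the plate carrée, areal scale = h·k = 1 × sec φ, so true area = apparent × cos φ.
True area of lake: 220000 × cos(60.5°) = 220000 × 0.4924 = 108300 km².
True area of county: 208000 × cos(34°) = 208000 × 0.8290 = 172400 km².
Ratio = 108300 / 172400 ≈ 0.628.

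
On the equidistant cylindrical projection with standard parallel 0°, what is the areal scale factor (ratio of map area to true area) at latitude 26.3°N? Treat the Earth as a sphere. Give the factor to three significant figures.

Plate carrée maps x = Rλ, y = Rφ. The meridian scale is h = 1 and the parallel scale is k = 1/cos φ = sec φ.
Areal scale = h·k = 1 × sec φ; at 26.3°, h = 1.000, k = 1.115, so h·k = 1.115.

1.12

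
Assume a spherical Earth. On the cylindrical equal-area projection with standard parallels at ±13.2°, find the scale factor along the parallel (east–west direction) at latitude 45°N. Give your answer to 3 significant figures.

Cylindrical equal-area (φ₀ = 13.2°): h = cos φ / cos 13.2° along meridians, k = cos 13.2° / cos φ along parallels; h·k = 1.
k = cos 13.2° / cos 45° = 0.9736/0.7071 = 1.377.

1.38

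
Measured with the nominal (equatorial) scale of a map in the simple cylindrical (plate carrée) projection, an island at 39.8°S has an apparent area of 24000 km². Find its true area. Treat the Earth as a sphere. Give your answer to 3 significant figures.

18400 km²

For the equirectangular projection with φ₀ = 0 (plate carrée), h = 1 along meridians and k = sec φ along parallels.
Areal scale = h·k = 1 × sec φ; at 39.8°, h = 1.000, k = 1.302, so h·k = 1.302.
True area = apparent / (areal scale) = 24000 / 1.302 ≈ 18400 km².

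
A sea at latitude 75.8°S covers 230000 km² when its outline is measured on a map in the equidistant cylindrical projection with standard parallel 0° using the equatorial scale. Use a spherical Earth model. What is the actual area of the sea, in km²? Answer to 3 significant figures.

56400 km²

In the plate carrée (x = Rλ, y = Rφ), meridians are true-scale (h = 1) and parallels are stretched by k = sec φ.
Areal scale = h·k = 1 × sec φ; at 75.8°, h = 1.000, k = 4.077, so h·k = 4.077.
True area = apparent / (areal scale) = 230000 / 4.077 ≈ 56400 km².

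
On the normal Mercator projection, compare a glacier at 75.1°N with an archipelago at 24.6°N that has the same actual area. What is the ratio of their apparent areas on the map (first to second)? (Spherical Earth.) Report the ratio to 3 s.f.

Mercator is conformal with k = sec φ, so areal scale = k² = sec²φ.
At 75.1°: sec²(75.1°) = 1/0.2571² = 15.12.
At 24.6°: sec²(24.6°) = 1/0.9092² = 1.210.
Ratio = 15.12/1.210 = cos²(24.6°)/cos²(75.1°) ≈ 12.5.

12.5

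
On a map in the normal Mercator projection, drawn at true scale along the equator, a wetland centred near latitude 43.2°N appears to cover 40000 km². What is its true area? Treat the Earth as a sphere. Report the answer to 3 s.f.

21300 km²

Mercator is conformal, so the point scale is isotropic: h = k = sec φ = 1/cos φ.
Areal scale = k² = sec²φ = 1/cos²(43.2°) = 1/0.7290² = 1.882.
True area = apparent / (areal scale) = 40000 / 1.882 ≈ 21300 km².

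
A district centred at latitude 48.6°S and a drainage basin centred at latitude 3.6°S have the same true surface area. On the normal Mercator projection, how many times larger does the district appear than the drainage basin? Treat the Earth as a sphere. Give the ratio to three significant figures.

2.28

Mercator areal scale is sec²φ.
At 48.6°: sec²(48.6°) = 1/0.6613² = 2.287.
At 3.6°: sec²(3.6°) = 1/0.9980² = 1.004.
Ratio = 2.287/1.004 = cos²(3.6°)/cos²(48.6°) ≈ 2.28.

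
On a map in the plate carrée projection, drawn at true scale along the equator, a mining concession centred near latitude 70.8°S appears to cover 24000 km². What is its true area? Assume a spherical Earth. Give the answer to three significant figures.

For the equirectangular projection with φ₀ = 0 (plate carrée), h = 1 along meridians and k = sec φ along parallels.
Areal scale = h·k = 1 × sec φ; at 70.8°, h = 1.000, k = 3.041, so h·k = 3.041.
True area = apparent / (areal scale) = 24000 / 3.041 ≈ 7890 km².

7890 km²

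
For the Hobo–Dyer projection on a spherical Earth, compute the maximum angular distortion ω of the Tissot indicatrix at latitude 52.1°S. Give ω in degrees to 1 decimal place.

29.0°

The Hobo–Dyer projection is cylindrical equal-area with φ₀ = 37.5°. For cylindrical equal-area with standard parallel φ₀, h = cos φ / cos φ₀ and k = cos φ₀ / cos φ, so h·k = 1.
At 52.1°: h = 0.7743, k = 1.292; principal scales a = 1.292, b = 0.7743.
sin(ω/2) = (a − b)/(a + b) = 0.5172/2.066 = 0.2504, so ω = 2 arcsin(0.2504) ≈ 29.0°.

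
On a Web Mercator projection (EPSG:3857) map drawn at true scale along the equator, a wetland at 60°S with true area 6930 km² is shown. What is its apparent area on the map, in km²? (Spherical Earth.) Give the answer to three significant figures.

For Mercator, h = k = sec φ (a conformal cylindrical projection has a single point scale, 1/cos φ).
Areal scale = k² = sec²φ = 1/cos²(60°) = 1/0.5000² = 4.000.
Apparent area = 6930 × 4.000 ≈ 27700 km².

27700 km²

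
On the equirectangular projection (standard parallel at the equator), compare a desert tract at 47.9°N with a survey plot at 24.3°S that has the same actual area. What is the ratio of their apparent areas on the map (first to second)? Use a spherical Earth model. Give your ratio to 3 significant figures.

For the equirectangular projection with φ₀ = 0 (plate carrée), h = 1 along meridians and k = sec φ along parallels.
Areal scale at 47.9°: h·k = 1.000 × 1.492 = 1.492.
Areal scale at 24.3°: h·k = 1.000 × 1.097 = 1.097.
Ratio = 1.492/1.097 ≈ 1.36.

1.36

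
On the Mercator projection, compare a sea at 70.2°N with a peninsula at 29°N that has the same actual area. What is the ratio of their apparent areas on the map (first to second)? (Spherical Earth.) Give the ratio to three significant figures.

6.67

Mercator is conformal with k = sec φ, so areal scale = k² = sec²φ.
At 70.2°: sec²(70.2°) = 1/0.3387² = 8.715.
At 29°: sec²(29°) = 1/0.8746² = 1.307.
Ratio = 8.715/1.307 = cos²(29°)/cos²(70.2°) ≈ 6.67.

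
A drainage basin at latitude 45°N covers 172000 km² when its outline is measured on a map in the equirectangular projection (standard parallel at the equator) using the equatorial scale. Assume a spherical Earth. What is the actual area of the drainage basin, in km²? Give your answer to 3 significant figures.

In the plate carrée (x = Rλ, y = Rφ), meridians are true-scale (h = 1) and parallels are stretched by k = sec φ.
Areal scale = h·k = 1 × sec φ; at 45°, h = 1.000, k = 1.414, so h·k = 1.414.
True area = apparent / (areal scale) = 172000 / 1.414 ≈ 122000 km².

122000 km²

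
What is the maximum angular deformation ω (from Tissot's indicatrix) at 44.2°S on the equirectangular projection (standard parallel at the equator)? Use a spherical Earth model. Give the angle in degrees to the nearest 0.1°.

Plate carrée maps x = Rλ, y = Rφ. The meridian scale is h = 1 and the parallel scale is k = 1/cos φ = sec φ.
At 44.2°: h = 1.000, k = 1.395; principal scales a = 1.395, b = 1.000.
sin(ω/2) = (a − b)/(a + b) = 0.3949/2.395 = 0.1649, so ω = 2 arcsin(0.1649) ≈ 19.0°.

19.0°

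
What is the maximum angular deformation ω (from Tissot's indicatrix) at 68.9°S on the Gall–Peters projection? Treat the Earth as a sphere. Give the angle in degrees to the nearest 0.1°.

The Gall–Peters projection is cylindrical equal-area with φ₀ = 45°. Cylindrical equal-area (φ₀ = 45°): h = cos φ / cos 45° along meridians, k = cos 45° / cos φ along parallels; h·k = 1.
At 68.9°: h = 0.5091, k = 1.964; principal scales a = 1.964, b = 0.5091.
sin(ω/2) = (a − b)/(a + b) = 1.455/2.473 = 0.5883, so ω = 2 arcsin(0.5883) ≈ 72.1°.

72.1°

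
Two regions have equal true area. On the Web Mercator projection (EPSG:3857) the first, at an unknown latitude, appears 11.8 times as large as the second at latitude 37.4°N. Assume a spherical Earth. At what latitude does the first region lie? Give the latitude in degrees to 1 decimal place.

For equal true areas on Mercator, apparent areas scale as sec²φ, so the ratio is cos²φ₂ / cos²φ₁.
cos²φ₂ / cos²φ₁ = 11.8  ⇒  cos φ₁ = cos 37.4° / √11.8 = 0.7944/3.435 = 0.2313.
φ₁ = arccos(0.2313) ≈ 76.6°.

76.6°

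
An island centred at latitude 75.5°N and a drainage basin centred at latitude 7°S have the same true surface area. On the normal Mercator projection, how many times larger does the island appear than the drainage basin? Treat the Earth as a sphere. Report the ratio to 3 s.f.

Mercator areal scale is sec²φ.
At 75.5°: sec²(75.5°) = 1/0.2504² = 15.95.
At 7°: sec²(7°) = 1/0.9925² = 1.015.
Ratio = 15.95/1.015 = cos²(7°)/cos²(75.5°) ≈ 15.7.

15.7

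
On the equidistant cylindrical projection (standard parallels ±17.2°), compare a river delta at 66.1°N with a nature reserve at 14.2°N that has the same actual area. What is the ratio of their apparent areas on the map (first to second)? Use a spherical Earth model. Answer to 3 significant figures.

2.39

In the equirectangular projection with standard parallel φ₀ = 17.2° (x = Rλ cos φ₀, y = Rφ), meridians are true-scale (h = 1) and the parallel scale is k = cos φ₀ / cos φ.
Areal scale at 66.1°: h·k = 1.000 × 2.358 = 2.358.
Areal scale at 14.2°: h·k = 1.000 × 0.9854 = 0.9854.
Ratio = 2.358/0.9854 ≈ 2.39.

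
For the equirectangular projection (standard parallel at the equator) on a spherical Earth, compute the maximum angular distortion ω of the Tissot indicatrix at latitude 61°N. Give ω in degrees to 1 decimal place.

In the plate carrée (x = Rλ, y = Rφ), meridians are true-scale (h = 1) and parallels are stretched by k = sec φ.
At 61°: h = 1.000, k = 2.063; principal scales a = 2.063, b = 1.000.
sin(ω/2) = (a − b)/(a + b) = 1.063/3.063 = 0.3470, so ω = 2 arcsin(0.3470) ≈ 40.6°.

40.6°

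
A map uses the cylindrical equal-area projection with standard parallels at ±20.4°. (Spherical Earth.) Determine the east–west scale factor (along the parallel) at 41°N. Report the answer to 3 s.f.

1.24

For cylindrical equal-area with standard parallel φ₀, h = cos φ / cos φ₀ and k = cos φ₀ / cos φ, so h·k = 1.
k = cos 20.4° / cos 41° = 0.9373/0.7547 = 1.242.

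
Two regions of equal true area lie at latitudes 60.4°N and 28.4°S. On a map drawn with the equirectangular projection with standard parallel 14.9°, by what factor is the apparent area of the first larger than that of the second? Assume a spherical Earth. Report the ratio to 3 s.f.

1.78

The equidistant cylindrical projection with φ₀ = 14.9° has h = 1 (meridians true) and k = cos φ₀ / cos φ along parallels.
Areal scale at 60.4°: h·k = 1.000 × 1.956 = 1.956.
Areal scale at 28.4°: h·k = 1.000 × 1.099 = 1.099.
Ratio = 1.956/1.099 ≈ 1.78.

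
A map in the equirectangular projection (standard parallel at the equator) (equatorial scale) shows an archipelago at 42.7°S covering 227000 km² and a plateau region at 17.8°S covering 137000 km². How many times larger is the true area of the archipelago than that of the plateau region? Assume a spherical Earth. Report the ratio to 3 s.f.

1.28

Plate carrée has h = 1 and k = sec φ, giving areal scale sec φ; true area = (apparent area) · cos φ.
True area of archipelago: 227000 × cos(42.7°) = 227000 × 0.7349 = 166800 km².
True area of plateau region: 137000 × cos(17.8°) = 137000 × 0.9521 = 130400 km².
Ratio = 166800 / 130400 ≈ 1.28.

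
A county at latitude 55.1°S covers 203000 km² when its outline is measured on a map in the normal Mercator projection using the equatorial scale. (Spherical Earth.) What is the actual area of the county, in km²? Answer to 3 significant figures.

Mercator is conformal, so the point scale is isotropic: h = k = sec φ = 1/cos φ.
Areal scale = k² = sec²φ = 1/cos²(55.1°) = 1/0.5721² = 3.055.
True area = apparent / (areal scale) = 203000 / 3.055 ≈ 66500 km².

66500 km²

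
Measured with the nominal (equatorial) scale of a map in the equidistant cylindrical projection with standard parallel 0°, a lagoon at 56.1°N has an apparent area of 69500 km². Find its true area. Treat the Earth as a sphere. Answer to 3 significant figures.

For the equirectangular projection with φ₀ = 0 (plate carrée), h = 1 along meridians and k = sec φ along parallels.
Areal scale = h·k = 1 × sec φ; at 56.1°, h = 1.000, k = 1.793, so h·k = 1.793.
True area = apparent / (areal scale) = 69500 / 1.793 ≈ 38800 km².

38800 km²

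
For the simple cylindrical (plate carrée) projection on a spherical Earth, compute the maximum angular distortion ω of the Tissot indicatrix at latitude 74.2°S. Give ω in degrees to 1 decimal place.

69.8°

In the plate carrée (x = Rλ, y = Rφ), meridians are true-scale (h = 1) and parallels are stretched by k = sec φ.
At 74.2°: h = 1.000, k = 3.673; principal scales a = 3.673, b = 1.000.
sin(ω/2) = (a − b)/(a + b) = 2.673/4.673 = 0.5720, so ω = 2 arcsin(0.5720) ≈ 69.8°.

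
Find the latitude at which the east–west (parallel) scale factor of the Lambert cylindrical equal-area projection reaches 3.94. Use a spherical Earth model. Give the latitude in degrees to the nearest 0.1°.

The Lambert cylindrical equal-area projection is the cylindrical equal-area projection with its standard parallel at the equator (φ₀ = 0). A cylindrical equal-area projection with standard parallel φ₀ has meridian scale h = cos φ / cos φ₀ and parallel scale k = cos φ₀ / cos φ (so areas are preserved, h·k = 1).
k = cos φ₀ / cos φ = 3.94  ⇒  cos φ = cos 0° / 3.94 = 0.2538.
φ = arccos(0.2538) ≈ 75.3°.

75.3°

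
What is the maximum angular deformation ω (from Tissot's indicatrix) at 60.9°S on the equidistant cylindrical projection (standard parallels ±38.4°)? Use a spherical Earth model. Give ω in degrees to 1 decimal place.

27.1°

In the equirectangular projection with standard parallel φ₀ = 38.4° (x = Rλ cos φ₀, y = Rφ), meridians are true-scale (h = 1) and the parallel scale is k = cos φ₀ / cos φ.
At 60.9°: h = 1.000, k = 1.611; principal scales a = 1.611, b = 1.000.
sin(ω/2) = (a − b)/(a + b) = 0.6114/2.611 = 0.2341, so ω = 2 arcsin(0.2341) ≈ 27.1°.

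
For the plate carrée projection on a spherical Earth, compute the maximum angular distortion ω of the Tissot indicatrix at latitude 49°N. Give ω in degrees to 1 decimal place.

24.0°

For the equirectangular projection with φ₀ = 0 (plate carrée), h = 1 along meridians and k = sec φ along parallels.
At 49°: h = 1.000, k = 1.524; principal scales a = 1.524, b = 1.000.
sin(ω/2) = (a − b)/(a + b) = 0.5243/2.524 = 0.2077, so ω = 2 arcsin(0.2077) ≈ 24.0°.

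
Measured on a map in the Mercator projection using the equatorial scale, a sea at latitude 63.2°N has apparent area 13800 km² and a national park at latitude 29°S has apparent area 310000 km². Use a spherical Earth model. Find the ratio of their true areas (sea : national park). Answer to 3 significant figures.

0.0118

Since Mercator area scale is 1/cos²φ, the true area equals the apparent area multiplied by cos²φ.
True area of sea: 13800 × cos²(63.2°) = 13800 × 0.2033 = 2805 km².
True area of national park: 310000 × cos²(29°) = 310000 × 0.7650 = 237100 km².
Ratio = 2805 / 237100 ≈ 0.0118.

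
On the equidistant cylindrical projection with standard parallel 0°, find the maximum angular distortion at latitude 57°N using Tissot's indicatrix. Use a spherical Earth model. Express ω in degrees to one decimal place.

In the plate carrée (x = Rλ, y = Rφ), meridians are true-scale (h = 1) and parallels are stretched by k = sec φ.
At 57°: h = 1.000, k = 1.836; principal scales a = 1.836, b = 1.000.
sin(ω/2) = (a − b)/(a + b) = 0.8361/2.836 = 0.2948, so ω = 2 arcsin(0.2948) ≈ 34.3°.

34.3°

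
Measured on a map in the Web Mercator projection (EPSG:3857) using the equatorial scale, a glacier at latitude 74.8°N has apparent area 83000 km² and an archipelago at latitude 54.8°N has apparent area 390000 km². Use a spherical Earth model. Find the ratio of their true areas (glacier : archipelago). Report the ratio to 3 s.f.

Since Mercator area scale is 1/cos²φ, the true area equals the apparent area multiplied by cos²φ.
True area of glacier: 83000 × cos²(74.8°) = 83000 × 0.06874 = 5706 km².
True area of archipelago: 390000 × cos²(54.8°) = 390000 × 0.3323 = 129600 km².
Ratio = 5706 / 129600 ≈ 0.0440.

0.0440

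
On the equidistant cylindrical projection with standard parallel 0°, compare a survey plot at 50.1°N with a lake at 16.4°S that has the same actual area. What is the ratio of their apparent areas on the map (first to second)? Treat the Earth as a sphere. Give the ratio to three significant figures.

1.50

In the plate carrée (x = Rλ, y = Rφ), meridians are true-scale (h = 1) and parallels are stretched by k = sec φ.
Areal scale at 50.1°: h·k = 1.000 × 1.559 = 1.559.
Areal scale at 16.4°: h·k = 1.000 × 1.042 = 1.042.
Ratio = 1.559/1.042 ≈ 1.50.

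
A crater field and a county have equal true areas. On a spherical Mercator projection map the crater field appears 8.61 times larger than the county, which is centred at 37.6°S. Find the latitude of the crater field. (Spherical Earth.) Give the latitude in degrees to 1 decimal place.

For equal true areas on Mercator, apparent areas scale as sec²φ, so the ratio is cos²φ₂ / cos²φ₁.
cos²φ₂ / cos²φ₁ = 8.61  ⇒  cos φ₁ = cos 37.6° / √8.61 = 0.7923/2.934 = 0.2700.
φ₁ = arccos(0.2700) ≈ 74.3°.

74.3°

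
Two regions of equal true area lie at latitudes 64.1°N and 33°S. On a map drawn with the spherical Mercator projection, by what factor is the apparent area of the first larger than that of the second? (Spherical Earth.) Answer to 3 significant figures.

Mercator is conformal with k = sec φ, so areal scale = k² = sec²φ.
At 64.1°: sec²(64.1°) = 1/0.4368² = 5.241.
At 33°: sec²(33°) = 1/0.8387² = 1.422.
Ratio = 5.241/1.422 = cos²(33°)/cos²(64.1°) ≈ 3.69.

3.69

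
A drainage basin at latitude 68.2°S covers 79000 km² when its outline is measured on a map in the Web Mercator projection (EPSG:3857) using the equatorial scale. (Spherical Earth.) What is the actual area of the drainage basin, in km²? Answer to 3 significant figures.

10900 km²

The Mercator projection is conformal; its linear scale factor is the same in every direction and equals sec φ = 1/cos φ.
Areal scale = k² = sec²φ = 1/cos²(68.2°) = 1/0.3714² = 7.251.
True area = apparent / (areal scale) = 79000 / 7.251 ≈ 10900 km².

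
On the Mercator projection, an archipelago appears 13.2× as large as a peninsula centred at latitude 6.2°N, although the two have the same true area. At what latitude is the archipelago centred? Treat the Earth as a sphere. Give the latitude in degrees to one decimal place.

74.1°

For equal true areas on Mercator, apparent areas scale as sec²φ, so the ratio is cos²φ₂ / cos²φ₁.
cos²φ₂ / cos²φ₁ = 13.2  ⇒  cos φ₁ = cos 6.2° / √13.2 = 0.9942/3.633 = 0.2736.
φ₁ = arccos(0.2736) ≈ 74.1°.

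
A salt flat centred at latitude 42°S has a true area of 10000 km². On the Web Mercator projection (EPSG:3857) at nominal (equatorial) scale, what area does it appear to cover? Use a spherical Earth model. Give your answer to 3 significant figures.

The Mercator projection is conformal; its linear scale factor is the same in every direction and equals sec φ = 1/cos φ.
Areal scale = k² = sec²φ = 1/cos²(42°) = 1/0.7431² = 1.811.
Apparent area = 10000 × 1.811 ≈ 18100 km².

18100 km²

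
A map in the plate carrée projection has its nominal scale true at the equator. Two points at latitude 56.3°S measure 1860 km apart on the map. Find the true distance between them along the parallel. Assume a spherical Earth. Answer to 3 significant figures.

1030 km

Plate carrée maps x = Rλ, y = Rφ. The meridian scale is h = 1 and the parallel scale is k = 1/cos φ = sec φ.
Along the parallel at 56.3°, map distances are exaggerated by k = sec 56.3° = 1.802.
True distance = 1860 / 1.802 = 1860 × cos 56.3° ≈ 1030 km.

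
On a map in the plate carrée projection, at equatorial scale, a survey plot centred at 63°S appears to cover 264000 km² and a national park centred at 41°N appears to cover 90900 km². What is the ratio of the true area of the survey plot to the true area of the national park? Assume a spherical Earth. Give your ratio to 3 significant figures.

Plate carrée has h = 1 and k = sec φ, giving areal scale sec φ; true area = (apparent area) · cos φ.
True area of survey plot: 264000 × cos(63°) = 264000 × 0.4540 = 119900 km².
True area of national park: 90900 × cos(41°) = 90900 × 0.7547 = 68600 km².
Ratio = 119900 / 68600 ≈ 1.75.

1.75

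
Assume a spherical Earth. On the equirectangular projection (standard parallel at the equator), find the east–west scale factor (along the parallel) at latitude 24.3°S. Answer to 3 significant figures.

1.10

Plate carrée maps x = Rλ, y = Rφ. The meridian scale is h = 1 and the parallel scale is k = 1/cos φ = sec φ.
k = 1/cos 24.3° = 1/0.9114 = 1.097.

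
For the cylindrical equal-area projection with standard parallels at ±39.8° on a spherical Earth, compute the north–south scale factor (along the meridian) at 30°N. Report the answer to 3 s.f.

1.13

For cylindrical equal-area with standard parallel φ₀, h = cos φ / cos φ₀ and k = cos φ₀ / cos φ, so h·k = 1.
h = cos 30° / cos 39.8° = 0.8660/0.7683 = 1.127.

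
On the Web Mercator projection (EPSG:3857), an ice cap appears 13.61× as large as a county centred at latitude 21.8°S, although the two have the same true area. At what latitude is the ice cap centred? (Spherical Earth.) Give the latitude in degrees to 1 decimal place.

75.4°

On Mercator, (apparent₁)/(apparent₂) = sec²φ₁ / sec²φ₂ when true areas are equal.
cos²φ₂ / cos²φ₁ = 13.61  ⇒  cos φ₁ = cos 21.8° / √13.61 = 0.9285/3.689 = 0.2517.
φ₁ = arccos(0.2517) ≈ 75.4°.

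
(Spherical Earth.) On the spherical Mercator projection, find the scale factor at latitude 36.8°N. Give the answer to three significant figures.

For Mercator, h = k = sec φ (a conformal cylindrical projection has a single point scale, 1/cos φ).
k = 1/cos 36.8° = 1/0.8007 = 1.249.

1.25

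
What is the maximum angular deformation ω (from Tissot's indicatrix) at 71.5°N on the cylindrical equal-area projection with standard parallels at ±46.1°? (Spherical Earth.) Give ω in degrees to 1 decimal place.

81.6°

A cylindrical equal-area projection with standard parallel φ₀ has meridian scale h = cos φ / cos φ₀ and parallel scale k = cos φ₀ / cos φ (so areas are preserved, h·k = 1).
At 71.5°: h = 0.4576, k = 2.185; principal scales a = 2.185, b = 0.4576.
sin(ω/2) = (a − b)/(a + b) = 1.728/2.643 = 0.6537, so ω = 2 arcsin(0.6537) ≈ 81.6°.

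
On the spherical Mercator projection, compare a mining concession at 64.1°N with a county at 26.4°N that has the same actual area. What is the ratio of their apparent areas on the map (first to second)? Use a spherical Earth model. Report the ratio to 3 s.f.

Mercator is conformal with k = sec φ, so areal scale = k² = sec²φ.
At 64.1°: sec²(64.1°) = 1/0.4368² = 5.241.
At 26.4°: sec²(26.4°) = 1/0.8957² = 1.246.
Ratio = 5.241/1.246 = cos²(26.4°)/cos²(64.1°) ≈ 4.21.

4.21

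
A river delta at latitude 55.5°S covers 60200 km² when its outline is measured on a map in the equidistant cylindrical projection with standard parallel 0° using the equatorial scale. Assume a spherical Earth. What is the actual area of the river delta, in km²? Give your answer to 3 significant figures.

In the plate carrée (x = Rλ, y = Rφ), meridians are true-scale (h = 1) and parallels are stretched by k = sec φ.
Areal scale = h·k = 1 × sec φ; at 55.5°, h = 1.000, k = 1.766, so h·k = 1.766.
True area = apparent / (areal scale) = 60200 / 1.766 ≈ 34100 km².

34100 km²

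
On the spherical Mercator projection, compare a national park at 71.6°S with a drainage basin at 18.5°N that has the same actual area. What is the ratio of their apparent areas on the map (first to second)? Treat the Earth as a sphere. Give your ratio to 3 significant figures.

9.03

Mercator areal scale is sec²φ.
At 71.6°: sec²(71.6°) = 1/0.3156² = 10.04.
At 18.5°: sec²(18.5°) = 1/0.9483² = 1.112.
Ratio = 10.04/1.112 = cos²(18.5°)/cos²(71.6°) ≈ 9.03.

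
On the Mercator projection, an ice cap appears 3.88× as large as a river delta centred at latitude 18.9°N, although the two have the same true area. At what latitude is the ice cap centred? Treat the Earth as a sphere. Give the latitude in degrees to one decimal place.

For equal true areas on Mercator, apparent areas scale as sec²φ, so the ratio is cos²φ₂ / cos²φ₁.
cos²φ₂ / cos²φ₁ = 3.88  ⇒  cos φ₁ = cos 18.9° / √3.88 = 0.9461/1.970 = 0.4803.
φ₁ = arccos(0.4803) ≈ 61.3°.

61.3°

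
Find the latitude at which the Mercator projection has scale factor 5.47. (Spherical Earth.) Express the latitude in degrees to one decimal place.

79.5°

Mercator scale is k = sec φ = 1/cos φ.
1/cos φ = 5.47  ⇒  cos φ = 0.1828  ⇒  φ = arccos(0.1828) ≈ 79.5°.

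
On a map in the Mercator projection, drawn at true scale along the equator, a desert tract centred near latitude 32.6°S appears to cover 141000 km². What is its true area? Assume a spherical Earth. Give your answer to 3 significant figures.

Mercator is conformal, so the point scale is isotropic: h = k = sec φ = 1/cos φ.
Areal scale = k² = sec²φ = 1/cos²(32.6°) = 1/0.8425² = 1.409.
True area = apparent / (areal scale) = 141000 / 1.409 ≈ 100000 km².

100000 km²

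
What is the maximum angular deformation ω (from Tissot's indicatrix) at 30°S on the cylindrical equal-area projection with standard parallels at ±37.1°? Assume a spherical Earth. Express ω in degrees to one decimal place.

9.4°

A cylindrical equal-area projection with standard parallel φ₀ has meridian scale h = cos φ / cos φ₀ and parallel scale k = cos φ₀ / cos φ (so areas are preserved, h·k = 1).
At 30°: h = 1.086, k = 0.9210; principal scales a = 1.086, b = 0.9210.
sin(ω/2) = (a − b)/(a + b) = 0.1648/2.007 = 0.08214, so ω = 2 arcsin(0.08214) ≈ 9.4°.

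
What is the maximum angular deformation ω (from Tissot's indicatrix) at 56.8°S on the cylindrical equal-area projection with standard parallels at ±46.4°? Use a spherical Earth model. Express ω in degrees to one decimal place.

26.2°

For cylindrical equal-area with standard parallel φ₀, h = cos φ / cos φ₀ and k = cos φ₀ / cos φ, so h·k = 1.
At 56.8°: h = 0.7940, k = 1.259; principal scales a = 1.259, b = 0.7940.
sin(ω/2) = (a − b)/(a + b) = 0.4654/2.053 = 0.2267, so ω = 2 arcsin(0.2267) ≈ 26.2°.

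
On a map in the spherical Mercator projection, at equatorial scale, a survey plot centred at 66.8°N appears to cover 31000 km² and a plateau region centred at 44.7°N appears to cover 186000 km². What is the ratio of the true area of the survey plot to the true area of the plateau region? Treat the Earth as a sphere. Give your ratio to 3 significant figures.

0.0512

Mercator's areal exaggeration is sec²φ; hence true area = (apparent area) · cos²φ.
True area of survey plot: 31000 × cos²(66.8°) = 31000 × 0.1552 = 4811 km².
True area of plateau region: 186000 × cos²(44.7°) = 186000 × 0.5052 = 93970 km².
Ratio = 4811 / 93970 ≈ 0.0512.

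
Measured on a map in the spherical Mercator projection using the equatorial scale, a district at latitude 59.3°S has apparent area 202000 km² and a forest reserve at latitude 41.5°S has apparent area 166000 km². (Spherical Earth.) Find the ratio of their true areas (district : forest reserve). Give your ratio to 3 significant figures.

0.565

Mercator's areal exaggeration is sec²φ; hence true area = (apparent area) · cos²φ.
True area of district: 202000 × cos²(59.3°) = 202000 × 0.2607 = 52650 km².
True area of forest reserve: 166000 × cos²(41.5°) = 166000 × 0.5609 = 93120 km².
Ratio = 52650 / 93120 ≈ 0.565.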